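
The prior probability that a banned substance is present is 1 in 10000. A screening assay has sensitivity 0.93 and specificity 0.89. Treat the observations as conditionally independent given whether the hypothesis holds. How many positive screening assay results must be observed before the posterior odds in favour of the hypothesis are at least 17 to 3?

Prior odds: 0.0001 ÷ 0.9999 = 1/9999.
False-positive rate = 1 − 0.89 = 0.11; likelihood ratio of a positive = 0.93/0.11 = 93/11.
Target odds = 17/3.
Need (1/9999) × (93/11)ⁿ ≥ 17/3, i.e. (93/11)ⁿ ≥ 56661.
(93/11)⁵ ≈43196.8 falls short of 56661 but (93/11)⁶ ≈365209 reaches it, so n = 6.

6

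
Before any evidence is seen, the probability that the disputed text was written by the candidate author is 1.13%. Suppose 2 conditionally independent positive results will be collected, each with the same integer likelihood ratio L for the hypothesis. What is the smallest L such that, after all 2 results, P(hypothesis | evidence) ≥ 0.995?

Prior odds = 0.0113/0.9887 = 113/9887.
Target odds = 0.995/0.005 = 199.
Need L² ≥ 199 ÷ (113/9887) = 1967513/113.
131² = 17161 < 1967513/113 ≤ 17424 = 132², so L = 132.

132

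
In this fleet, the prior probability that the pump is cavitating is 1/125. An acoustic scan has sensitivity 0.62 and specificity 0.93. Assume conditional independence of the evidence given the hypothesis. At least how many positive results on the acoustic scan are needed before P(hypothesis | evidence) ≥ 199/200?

Prior odds: 0.008 ÷ 0.992 = 1/124.
False-positive rate = 1 − 0.93 = 0.07; likelihood ratio of a positive = 0.62/0.07 = 62/7.
Target odds: 0.995 ÷ 0.005 = 199.
Require (62/7)ⁿ ≥ 199 ÷ (1/124) = 24676.
(62/7)⁴ = 14776336/2401 falls short of 24676 but (62/7)⁵ = 916132832/16807 reaches it, so n = 5.

5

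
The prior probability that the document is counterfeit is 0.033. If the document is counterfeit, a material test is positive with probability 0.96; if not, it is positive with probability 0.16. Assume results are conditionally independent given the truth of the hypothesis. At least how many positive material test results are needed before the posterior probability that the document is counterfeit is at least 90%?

4

Prior odds = 0.033/0.967 = 33/967.
Likelihood ratio of a positive = 0.96/0.16 = 6.
Target odds: 0.9 ÷ 0.1 = 9.
Require 6ⁿ ≥ 9 ÷ (33/967) = 2901/11.
6³ = 216 falls short of 2901/11 but 6⁴ = 1296 reaches it, so n = 4.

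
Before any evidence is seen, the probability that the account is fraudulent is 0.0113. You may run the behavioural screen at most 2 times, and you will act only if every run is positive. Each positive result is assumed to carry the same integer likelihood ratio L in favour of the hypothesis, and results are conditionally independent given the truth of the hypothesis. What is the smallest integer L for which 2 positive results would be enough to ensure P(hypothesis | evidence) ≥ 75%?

Prior odds = 0.0113/0.9887 = 113/9887.
Target odds = 0.75/0.25 = 3.
Need L² ≥ 3 ÷ (113/9887) = 29661/113.
16² = 256 < 29661/113 ≤ 289 = 17², so L = 17.

17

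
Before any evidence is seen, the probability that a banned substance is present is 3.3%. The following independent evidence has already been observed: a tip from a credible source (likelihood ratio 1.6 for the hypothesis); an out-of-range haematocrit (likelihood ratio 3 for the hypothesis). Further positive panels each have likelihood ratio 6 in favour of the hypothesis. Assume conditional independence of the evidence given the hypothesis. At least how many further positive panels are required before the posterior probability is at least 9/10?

3

Prior odds = 0.033/0.967 = 33/967.
Combined Bayes factor of the evidence already in hand = 1.6 × 3 = 4.8.
Odds after that evidence = (33/967) × 4.8 = 792/4835.
Target odds = 0.9/0.1 = 9.
Need 6ⁿ ≥ 9 ÷ (792/4835) = 4835/88.
6² = 36 falls short of 4835/88 but 6³ = 216 reaches it, so n = 3.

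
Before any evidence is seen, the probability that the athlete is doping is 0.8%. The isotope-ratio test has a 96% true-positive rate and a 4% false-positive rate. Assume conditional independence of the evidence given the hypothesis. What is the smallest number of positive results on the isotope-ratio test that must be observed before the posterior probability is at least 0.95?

3

Prior odds = 0.008/0.992 = 1/124.
Likelihood ratio of a positive result = 0.96/0.04 = 24.
Target posterior odds = 0.95/0.05 = 19.
Need (1/124) × 24ⁿ ≥ 19, i.e. 24ⁿ ≥ 2356.
24² = 576 falls short of 2356 but 24³ = 13824 reaches it, so n = 3.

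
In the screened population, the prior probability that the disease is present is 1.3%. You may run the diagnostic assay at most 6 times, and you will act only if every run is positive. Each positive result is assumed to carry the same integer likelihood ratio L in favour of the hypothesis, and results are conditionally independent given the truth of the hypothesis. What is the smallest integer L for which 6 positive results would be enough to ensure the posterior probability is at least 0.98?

Prior odds = 0.013/0.987 = 13/987.
Target odds = 0.98/0.02 = 49.
Need L⁶ ≥ 49 ÷ (13/987) = 48363/13.
3⁶ = 729 < 48363/13 ≤ 4096 = 4⁶, so L = 4.

4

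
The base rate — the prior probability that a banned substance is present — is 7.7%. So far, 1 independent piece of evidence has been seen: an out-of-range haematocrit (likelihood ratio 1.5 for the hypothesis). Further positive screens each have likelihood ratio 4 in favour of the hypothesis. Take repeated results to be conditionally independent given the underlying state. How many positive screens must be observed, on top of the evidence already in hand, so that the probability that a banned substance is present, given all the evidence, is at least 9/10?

Prior odds = 0.077/0.923 = 77/923.
Bayes factor of the evidence already in hand = 1.5.
Odds after that evidence = (77/923) × 1.5 = 231/1846.
Target odds = 0.9/0.1 = 9.
Need 4ⁿ ≥ 9 ÷ (231/1846) = 5538/77.
4³ = 64 falls short of 5538/77 but 4⁴ = 256 reaches it, so n = 4.

4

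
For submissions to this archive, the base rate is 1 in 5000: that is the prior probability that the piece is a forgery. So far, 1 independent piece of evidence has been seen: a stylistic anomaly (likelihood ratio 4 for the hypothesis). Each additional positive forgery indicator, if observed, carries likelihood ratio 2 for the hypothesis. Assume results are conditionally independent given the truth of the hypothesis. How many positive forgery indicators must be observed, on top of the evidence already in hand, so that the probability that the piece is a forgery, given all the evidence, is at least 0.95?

15

Prior odds = 0.0002/0.9998 = 1/4999.
Bayes factor of the evidence already in hand = 4.
Odds after that evidence = (1/4999) × 4 = 4/4999.
Target odds = 0.95/0.05 = 19.
Need 2ⁿ ≥ 19 ÷ (4/4999) = 23745.25.
2¹⁴ = 16384 falls short of 23745.25 but 2¹⁵ = 32768 reaches it, so n = 15.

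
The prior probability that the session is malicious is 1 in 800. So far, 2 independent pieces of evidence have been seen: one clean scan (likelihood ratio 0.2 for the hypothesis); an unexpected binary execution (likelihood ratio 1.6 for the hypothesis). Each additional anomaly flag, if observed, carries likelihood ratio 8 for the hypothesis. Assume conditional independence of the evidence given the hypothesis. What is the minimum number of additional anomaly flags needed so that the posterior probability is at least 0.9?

5

Prior odds = 0.00125/0.99875 = 1/799.
Combined Bayes factor of the evidence already in hand = 0.2 × 1.6 = 0.32.
Odds after that evidence = (1/799) × 0.32 = 8/19975.
Target odds = 0.9/0.1 = 9.
Need 8ⁿ ≥ 9 ÷ (8/19975) = 22471.875.
8⁴ = 4096 falls short of 22471.875 but 8⁵ = 32768 reaches it, so n = 5.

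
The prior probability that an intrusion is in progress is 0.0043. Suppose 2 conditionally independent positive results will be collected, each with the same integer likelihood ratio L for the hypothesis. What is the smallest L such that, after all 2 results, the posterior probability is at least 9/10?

46

Prior odds = 0.0043/0.9957 = 43/9957.
Target odds = 0.9/0.1 = 9.
Need L² ≥ 9 ÷ (43/9957) = 89613/43.
45² = 2025 < 89613/43 ≤ 2116 = 46², so L = 46.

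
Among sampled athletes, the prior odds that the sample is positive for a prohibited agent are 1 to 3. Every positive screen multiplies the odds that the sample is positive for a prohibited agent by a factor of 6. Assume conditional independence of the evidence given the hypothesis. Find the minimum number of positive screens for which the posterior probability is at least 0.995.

4

Prior odds = 1/3.
Likelihood ratio per positive screen = 6.
Target odds: 0.995 ÷ 0.005 = 199.
Need (1/3) × 6ⁿ ≥ 199, i.e. 6ⁿ ≥ 597.
6³ = 216 falls short of 597 but 6⁴ = 1296 reaches it, so n = 4.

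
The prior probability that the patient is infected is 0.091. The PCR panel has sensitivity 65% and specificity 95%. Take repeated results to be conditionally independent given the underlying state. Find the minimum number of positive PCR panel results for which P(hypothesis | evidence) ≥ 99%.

Prior odds = 0.091/0.909 = 91/909.
False-positive rate = 1 − 0.95 = 0.05; likelihood ratio of a positive = 0.65/0.05 = 13.
Target posterior odds = 0.99/0.01 = 99.
Require 13ⁿ ≥ 99 ÷ (91/909) = 89991/91.
13² = 169 falls short of 89991/91 but 13³ = 2197 reaches it, so n = 3.

3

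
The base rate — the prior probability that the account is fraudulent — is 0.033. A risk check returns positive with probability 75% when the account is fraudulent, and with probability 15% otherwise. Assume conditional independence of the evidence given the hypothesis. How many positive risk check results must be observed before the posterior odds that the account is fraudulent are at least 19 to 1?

Prior odds = 0.033/0.967 = 33/967.
Likelihood ratio of a positive result = 0.75/0.15 = 5.
Target odds = 19.
Require 5ⁿ ≥ 19 ÷ (33/967) = 18373/33.
5³ = 125 falls short of 18373/33 but 5⁴ = 625 reaches it, so n = 4.

4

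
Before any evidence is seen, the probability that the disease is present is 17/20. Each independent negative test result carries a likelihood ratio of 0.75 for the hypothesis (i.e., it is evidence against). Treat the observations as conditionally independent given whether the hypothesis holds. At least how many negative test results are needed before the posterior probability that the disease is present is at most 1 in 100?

23

Prior odds = 0.85/0.15 = 17/3.
Likelihood ratio per negative test result = 0.75.
Target posterior odds = 0.01/0.99 = 1/99.
Need (17/3) × 0.75ⁿ ≤ 1/99, i.e. 0.75ⁿ ≤ 1/561.
0.75²² ≈0.00178381 is still above 1/561 but 0.75²³ ≈0.00133786 is at or below it, so n = 23.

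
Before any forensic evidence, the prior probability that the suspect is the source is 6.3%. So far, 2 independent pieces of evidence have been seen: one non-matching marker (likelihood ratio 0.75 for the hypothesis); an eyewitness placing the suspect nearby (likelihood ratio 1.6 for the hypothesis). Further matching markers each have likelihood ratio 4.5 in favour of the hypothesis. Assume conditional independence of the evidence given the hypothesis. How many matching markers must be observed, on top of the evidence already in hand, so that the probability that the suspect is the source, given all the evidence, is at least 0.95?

Prior odds = 0.063/0.937 = 63/937.
Combined Bayes factor of the evidence already in hand = 0.75 × 1.6 = 1.2.
Odds after that evidence = (63/937) × 1.2 = 378/4685.
Target odds = 0.95/0.05 = 19.
Need 4.5ⁿ ≥ 19 ÷ (378/4685) = 89015/378.
4.5³ = 91.125 falls short of 89015/378 but 4.5⁴ = 410.0625 reaches it, so n = 4.

4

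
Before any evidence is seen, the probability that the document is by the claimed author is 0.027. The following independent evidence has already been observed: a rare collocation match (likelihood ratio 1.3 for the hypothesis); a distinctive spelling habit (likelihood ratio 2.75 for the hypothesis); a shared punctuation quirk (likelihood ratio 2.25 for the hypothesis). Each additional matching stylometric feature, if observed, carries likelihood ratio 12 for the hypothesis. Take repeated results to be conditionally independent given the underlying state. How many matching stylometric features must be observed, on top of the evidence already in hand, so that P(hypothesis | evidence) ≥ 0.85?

2

Prior odds = 0.027/0.973 = 27/973.
Combined Bayes factor of the evidence already in hand = 1.3 × 2.75 × 2.25 = 8.04375.
Odds after that evidence = (27/973) × 8.04375 = 34749/155680.
Target odds = 0.85/0.15 = 17/3.
Need 12ⁿ ≥ 17/3 ÷ (34749/155680) = 2646560/104247.
12¹ = 12 falls short of 2646560/104247 but 12² = 144 reaches it, so n = 2.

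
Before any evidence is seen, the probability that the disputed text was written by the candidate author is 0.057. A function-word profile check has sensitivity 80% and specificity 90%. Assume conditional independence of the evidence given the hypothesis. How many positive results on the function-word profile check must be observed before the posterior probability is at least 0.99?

Prior odds = 0.057/0.943 = 57/943.
False-positive rate = 1 − 0.9 = 0.1; likelihood ratio of a positive = 0.8/0.1 = 8.
Target posterior odds = 0.99/0.01 = 99.
Need (57/943) × 8ⁿ ≥ 99, i.e. 8ⁿ ≥ 31119/19.
8³ = 512 falls short of 31119/19 but 8⁴ = 4096 reaches it, so n = 4.

4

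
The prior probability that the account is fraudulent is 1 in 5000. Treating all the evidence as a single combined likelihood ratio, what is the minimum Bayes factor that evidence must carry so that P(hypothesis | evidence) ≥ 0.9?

44991

Prior odds = 0.0002/0.9998 = 1/4999.
Target odds = 0.9/0.1 = 9.
Required Bayes factor = 9 ÷ (1/4999) = 44991.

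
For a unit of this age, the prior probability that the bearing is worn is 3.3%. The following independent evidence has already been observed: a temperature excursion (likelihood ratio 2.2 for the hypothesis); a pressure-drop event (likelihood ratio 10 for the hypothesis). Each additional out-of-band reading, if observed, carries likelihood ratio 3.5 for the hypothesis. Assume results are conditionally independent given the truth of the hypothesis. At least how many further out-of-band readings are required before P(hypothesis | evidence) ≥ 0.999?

Prior odds = 0.033/0.967 = 33/967.
Combined Bayes factor of the evidence already in hand = 2.2 × 10 = 22.
Odds after that evidence = (33/967) × 22 = 726/967.
Target odds = 0.999/0.001 = 999.
Need 3.5ⁿ ≥ 999 ÷ (726/967) = 322011/242.
3.5⁵ = 525.21875 falls short of 322011/242 but 3.5⁶ = 1838.265625 reaches it, so n = 6.

6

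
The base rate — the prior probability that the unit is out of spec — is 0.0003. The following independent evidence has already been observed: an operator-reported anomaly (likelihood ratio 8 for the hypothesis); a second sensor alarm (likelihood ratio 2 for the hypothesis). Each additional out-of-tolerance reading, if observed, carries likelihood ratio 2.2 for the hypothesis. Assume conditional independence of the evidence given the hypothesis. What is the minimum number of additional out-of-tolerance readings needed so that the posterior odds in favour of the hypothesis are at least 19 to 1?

11

Prior odds = 0.0003/0.9997 = 3/9997.
Combined Bayes factor of the evidence already in hand = 8 × 2 = 16.
Odds after that evidence = (3/9997) × 16 = 48/9997.
Target odds = 19.
Need 2.2ⁿ ≥ 19 ÷ (48/9997) = 189943/48.
2.2¹⁰ ≈2655.99 falls short of 189943/48 but 2.2¹¹ ≈5843.18 reaches it, so n = 11.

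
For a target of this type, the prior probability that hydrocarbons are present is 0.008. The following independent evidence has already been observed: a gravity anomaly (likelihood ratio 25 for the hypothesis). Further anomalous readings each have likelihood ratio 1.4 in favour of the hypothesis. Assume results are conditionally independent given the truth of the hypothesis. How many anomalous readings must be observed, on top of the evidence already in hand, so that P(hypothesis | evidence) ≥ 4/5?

9

Prior odds = 0.008/0.992 = 1/124.
Bayes factor of the evidence already in hand = 25.
Odds after that evidence = (1/124) × 25 = 25/124.
Target odds = 0.8/0.2 = 4.
Need 1.4ⁿ ≥ 4 ÷ (25/124) = 19.84.
1.4⁸ = 5764801/390625 falls short of 19.84 but 1.4⁹ = 40353607/1953125 reaches it, so n = 9.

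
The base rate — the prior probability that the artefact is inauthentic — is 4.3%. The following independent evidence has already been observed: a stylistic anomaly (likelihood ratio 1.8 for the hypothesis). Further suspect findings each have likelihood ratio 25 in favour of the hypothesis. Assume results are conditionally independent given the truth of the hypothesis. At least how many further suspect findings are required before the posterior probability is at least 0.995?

3

Prior odds = 0.043/0.957 = 43/957.
Bayes factor of the evidence already in hand = 1.8.
Odds after that evidence = (43/957) × 1.8 = 129/1595.
Target odds = 0.995/0.005 = 199.
Need 25ⁿ ≥ 199 ÷ (129/1595) = 317405/129.
25² = 625 falls short of 317405/129 but 25³ = 15625 reaches it, so n = 3.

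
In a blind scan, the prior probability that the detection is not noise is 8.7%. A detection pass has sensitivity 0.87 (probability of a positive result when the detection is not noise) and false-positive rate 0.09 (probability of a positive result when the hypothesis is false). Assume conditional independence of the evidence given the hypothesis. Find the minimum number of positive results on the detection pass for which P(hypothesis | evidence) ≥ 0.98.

3

Prior odds: 0.087 ÷ 0.913 = 87/913.
Likelihood ratio of a positive result = 0.87/0.09 = 29/3.
Target posterior odds = 0.98/0.02 = 49.
Need (87/913) × (29/3)ⁿ ≥ 49, i.e. (29/3)ⁿ ≥ 44737/87.
(29/3)² = 841/9 falls short of 44737/87 but (29/3)³ = 24389/27 reaches it, so n = 3.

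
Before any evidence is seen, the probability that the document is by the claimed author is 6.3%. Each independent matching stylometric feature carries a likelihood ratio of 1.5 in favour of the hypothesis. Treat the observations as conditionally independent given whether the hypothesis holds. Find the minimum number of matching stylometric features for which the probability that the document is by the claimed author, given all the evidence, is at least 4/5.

Prior odds = 0.063/0.937 = 63/937.
Likelihood ratio per matching stylometric feature = 1.5.
Target posterior odds = 0.8/0.2 = 4.
Need (63/937) × 1.5ⁿ ≥ 4, i.e. 1.5ⁿ ≥ 3748/63.
1.5¹⁰ = 59049/1024 falls short of 3748/63 but 1.5¹¹ = 177147/2048 reaches it, so n = 11.

11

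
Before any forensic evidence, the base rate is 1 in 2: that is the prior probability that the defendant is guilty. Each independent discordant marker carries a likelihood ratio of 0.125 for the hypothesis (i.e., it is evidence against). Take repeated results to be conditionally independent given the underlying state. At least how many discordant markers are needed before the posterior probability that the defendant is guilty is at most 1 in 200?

3

Prior odds: 0.5 ÷ 0.5 = 1.
Likelihood ratio per discordant marker = 0.125.
Target odds: 0.005 ÷ 0.995 = 1/199.
Need 1 × 0.125ⁿ ≤ 1/199, i.e. 0.125ⁿ ≤ 1/199.
0.125² = 0.015625 is still above 1/199 but 0.125³ = 0.001953125 is at or below it, so n = 3.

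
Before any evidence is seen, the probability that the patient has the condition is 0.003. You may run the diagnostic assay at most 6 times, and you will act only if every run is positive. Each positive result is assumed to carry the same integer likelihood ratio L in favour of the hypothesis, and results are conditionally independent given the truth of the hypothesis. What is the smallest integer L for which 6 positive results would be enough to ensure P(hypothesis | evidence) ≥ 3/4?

4

Prior odds = 0.003/0.997 = 3/997.
Target odds = 0.75/0.25 = 3.
Need L⁶ ≥ 3 ÷ (3/997) = 997.
3⁶ = 729 < 997 ≤ 4096 = 4⁶, so L = 4.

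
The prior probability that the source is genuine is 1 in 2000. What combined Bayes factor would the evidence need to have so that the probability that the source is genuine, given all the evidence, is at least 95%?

37981

Prior odds = 0.0005/0.9995 = 1/1999.
Target odds = 0.95/0.05 = 19.
Required Bayes factor = 19 ÷ (1/1999) = 37981.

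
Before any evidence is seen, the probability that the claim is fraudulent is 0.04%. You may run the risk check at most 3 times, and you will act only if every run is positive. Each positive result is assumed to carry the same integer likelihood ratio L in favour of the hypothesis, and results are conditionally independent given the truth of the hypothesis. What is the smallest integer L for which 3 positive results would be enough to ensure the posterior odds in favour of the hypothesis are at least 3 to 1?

20

Prior odds = 0.0004/0.9996 = 1/2499.
Target odds = 3.
Need L³ ≥ 3 ÷ (1/2499) = 7497.
19³ = 6859 < 7497 ≤ 8000 = 20³, so L = 20.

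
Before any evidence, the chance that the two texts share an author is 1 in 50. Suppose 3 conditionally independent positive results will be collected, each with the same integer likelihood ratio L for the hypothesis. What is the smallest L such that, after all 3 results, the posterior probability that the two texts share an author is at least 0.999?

37

Prior odds = 0.02/0.98 = 1/49.
Target odds = 0.999/0.001 = 999.
Need L³ ≥ 999 ÷ (1/49) = 48951.
36³ = 46656 < 48951 ≤ 50653 = 37³, so L = 37.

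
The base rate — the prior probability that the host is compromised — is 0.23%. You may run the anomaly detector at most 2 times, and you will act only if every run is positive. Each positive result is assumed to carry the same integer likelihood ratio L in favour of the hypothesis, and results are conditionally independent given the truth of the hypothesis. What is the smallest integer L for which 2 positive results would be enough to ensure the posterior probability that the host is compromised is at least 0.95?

Prior odds = 0.0023/0.9977 = 23/9977.
Target odds = 0.95/0.05 = 19.
Need L² ≥ 19 ÷ (23/9977) = 189563/23.
90² = 8100 < 189563/23 ≤ 8281 = 91², so L = 91.

91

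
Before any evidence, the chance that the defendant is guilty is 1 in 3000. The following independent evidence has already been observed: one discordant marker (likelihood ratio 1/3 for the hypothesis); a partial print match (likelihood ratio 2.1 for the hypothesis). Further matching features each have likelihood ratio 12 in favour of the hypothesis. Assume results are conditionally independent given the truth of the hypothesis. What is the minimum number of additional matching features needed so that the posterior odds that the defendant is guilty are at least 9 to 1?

5

Prior odds = (1/3000)/(2999/3000) = 1/2999.
Combined Bayes factor of the evidence already in hand = (1/3) × 2.1 = 0.7.
Odds after that evidence = (1/2999) × 0.7 = 7/29990.
Target odds = 9.
Need 12ⁿ ≥ 9 ÷ (7/29990) = 269910/7.
12⁴ = 20736 falls short of 269910/7 but 12⁵ = 248832 reaches it, so n = 5.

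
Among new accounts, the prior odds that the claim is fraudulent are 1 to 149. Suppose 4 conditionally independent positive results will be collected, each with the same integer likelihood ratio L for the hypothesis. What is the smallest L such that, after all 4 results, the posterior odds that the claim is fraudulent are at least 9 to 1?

Prior odds = 1/149.
Target odds = 9.
Need L⁴ ≥ 9 ÷ (1/149) = 1341.
6⁴ = 1296 < 1341 ≤ 2401 = 7⁴, so L = 7.

7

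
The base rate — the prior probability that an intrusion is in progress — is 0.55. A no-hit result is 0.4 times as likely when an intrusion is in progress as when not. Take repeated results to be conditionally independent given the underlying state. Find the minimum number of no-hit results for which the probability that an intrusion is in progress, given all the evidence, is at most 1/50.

Prior odds: 0.55 ÷ 0.45 = 11/9.
Likelihood ratio per no-hit result = 0.4.
Target odds: 0.02 ÷ 0.98 = 1/49.
Require 0.4ⁿ ≤ 1/49 ÷ (11/9) = 9/539.
0.4⁴ = 0.0256 is still above 9/539 but 0.4⁵ = 0.01024 is at or below it, so n = 5.

5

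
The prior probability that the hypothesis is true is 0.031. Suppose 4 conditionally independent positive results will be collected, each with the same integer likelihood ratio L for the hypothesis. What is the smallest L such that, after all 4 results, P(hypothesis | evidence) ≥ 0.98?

Prior odds = 0.031/0.969 = 31/969.
Target odds = 0.98/0.02 = 49.
Need L⁴ ≥ 49 ÷ (31/969) = 47481/31.
6⁴ = 1296 < 47481/31 ≤ 2401 = 7⁴, so L = 7.

7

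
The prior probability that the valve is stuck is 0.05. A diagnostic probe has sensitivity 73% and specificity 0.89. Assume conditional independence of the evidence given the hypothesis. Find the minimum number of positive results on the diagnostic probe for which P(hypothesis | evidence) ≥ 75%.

3

Prior odds: 0.05 ÷ 0.95 = 1/19.
False-positive rate = 1 − 0.89 = 0.11; likelihood ratio of a positive = 0.73/0.11 = 73/11.
Target posterior odds = 0.75/0.25 = 3.
Need (1/19) × (73/11)ⁿ ≥ 3, i.e. (73/11)ⁿ ≥ 57.
(73/11)² = 5329/121 falls short of 57 but (73/11)³ = 389017/1331 reaches it, so n = 3.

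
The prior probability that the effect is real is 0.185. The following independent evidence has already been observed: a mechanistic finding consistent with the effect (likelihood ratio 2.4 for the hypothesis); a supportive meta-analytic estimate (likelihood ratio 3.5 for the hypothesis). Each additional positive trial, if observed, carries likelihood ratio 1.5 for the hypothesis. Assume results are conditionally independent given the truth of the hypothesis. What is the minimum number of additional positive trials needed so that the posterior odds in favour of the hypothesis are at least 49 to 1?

9

Prior odds = 0.185/0.815 = 37/163.
Combined Bayes factor of the evidence already in hand = 2.4 × 3.5 = 8.4.
Odds after that evidence = (37/163) × 8.4 = 1554/815.
Target odds = 49.
Need 1.5ⁿ ≥ 49 ÷ (1554/815) = 5705/222.
1.5⁸ = 25.62890625 falls short of 5705/222 but 1.5⁹ = 19683/512 reaches it, so n = 9.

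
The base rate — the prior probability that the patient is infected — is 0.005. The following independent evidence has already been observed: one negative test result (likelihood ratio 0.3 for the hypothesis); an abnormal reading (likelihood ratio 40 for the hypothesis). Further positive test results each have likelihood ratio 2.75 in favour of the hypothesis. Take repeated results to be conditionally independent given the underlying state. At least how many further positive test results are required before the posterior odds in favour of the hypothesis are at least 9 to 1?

Prior odds = 0.005/0.995 = 1/199.
Combined Bayes factor of the evidence already in hand = 0.3 × 40 = 12.
Odds after that evidence = (1/199) × 12 = 12/199.
Target odds = 9.
Need 2.75ⁿ ≥ 9 ÷ (12/199) = 149.25.
2.75⁴ = 57.19140625 falls short of 149.25 but 2.75⁵ = 161051/1024 reaches it, so n = 5.

5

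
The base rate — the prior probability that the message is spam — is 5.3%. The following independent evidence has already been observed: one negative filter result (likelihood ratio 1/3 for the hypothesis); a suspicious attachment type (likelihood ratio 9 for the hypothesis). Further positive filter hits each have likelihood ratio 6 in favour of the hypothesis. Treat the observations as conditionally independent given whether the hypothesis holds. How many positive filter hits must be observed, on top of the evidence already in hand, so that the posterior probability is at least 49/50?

Prior odds = 0.053/0.947 = 53/947.
Combined Bayes factor of the evidence already in hand = (1/3) × 9 = 3.
Odds after that evidence = (53/947) × 3 = 159/947.
Target odds = 0.98/0.02 = 49.
Need 6ⁿ ≥ 49 ÷ (159/947) = 46403/159.
6³ = 216 falls short of 46403/159 but 6⁴ = 1296 reaches it, so n = 4.

4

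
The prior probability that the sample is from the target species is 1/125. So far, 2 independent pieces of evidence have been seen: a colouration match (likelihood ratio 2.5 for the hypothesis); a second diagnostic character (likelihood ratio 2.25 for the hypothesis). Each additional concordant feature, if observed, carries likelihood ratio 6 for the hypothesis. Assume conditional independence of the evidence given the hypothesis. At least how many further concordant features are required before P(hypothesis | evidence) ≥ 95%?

4

Prior odds = 0.008/0.992 = 1/124.
Combined Bayes factor of the evidence already in hand = 2.5 × 2.25 = 5.625.
Odds after that evidence = (1/124) × 5.625 = 45/992.
Target odds = 0.95/0.05 = 19.
Need 6ⁿ ≥ 19 ÷ (45/992) = 18848/45.
6³ = 216 falls short of 18848/45 but 6⁴ = 1296 reaches it, so n = 4.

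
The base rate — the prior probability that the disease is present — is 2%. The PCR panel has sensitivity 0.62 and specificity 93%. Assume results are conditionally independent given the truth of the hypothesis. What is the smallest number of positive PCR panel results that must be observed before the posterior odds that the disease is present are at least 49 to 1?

4

Prior odds = 0.02/0.98 = 1/49.
False-positive rate = 1 − 0.93 = 0.07; likelihood ratio of a positive = 0.62/0.07 = 62/7.
Target odds = 49.
Require (62/7)ⁿ ≥ 49 ÷ (1/49) = 2401.
(62/7)³ = 238328/343 falls short of 2401 but (62/7)⁴ = 14776336/2401 reaches it, so n = 4.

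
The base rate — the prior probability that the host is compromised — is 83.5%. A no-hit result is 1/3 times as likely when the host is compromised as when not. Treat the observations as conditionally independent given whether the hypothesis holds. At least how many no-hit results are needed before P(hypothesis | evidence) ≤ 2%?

Prior odds: 0.835 ÷ 0.165 = 167/33.
Likelihood ratio per no-hit result = 1/3.
Target posterior odds = 0.02/0.98 = 1/49.
Need (167/33) × (1/3)ⁿ ≤ 1/49, i.e. (1/3)ⁿ ≤ 33/8183.
(1/3)⁵ = 1/243 is still above 33/8183 but (1/3)⁶ = 1/729 is at or below it, so n = 6.

6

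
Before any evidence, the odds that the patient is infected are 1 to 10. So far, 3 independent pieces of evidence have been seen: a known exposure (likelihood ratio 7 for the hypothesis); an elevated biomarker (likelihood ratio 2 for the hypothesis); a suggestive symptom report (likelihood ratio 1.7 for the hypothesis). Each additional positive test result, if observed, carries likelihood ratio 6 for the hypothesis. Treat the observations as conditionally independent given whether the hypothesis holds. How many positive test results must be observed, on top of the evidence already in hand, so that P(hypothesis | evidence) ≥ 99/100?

Prior odds = 0.1.
Combined Bayes factor of the evidence already in hand = 7 × 2 × 1.7 = 23.8.
Odds after that evidence = 0.1 × 23.8 = 2.38.
Target odds = 0.99/0.01 = 99.
Need 6ⁿ ≥ 99 ÷ 2.38 = 4950/119.
6² = 36 falls short of 4950/119 but 6³ = 216 reaches it, so n = 3.

3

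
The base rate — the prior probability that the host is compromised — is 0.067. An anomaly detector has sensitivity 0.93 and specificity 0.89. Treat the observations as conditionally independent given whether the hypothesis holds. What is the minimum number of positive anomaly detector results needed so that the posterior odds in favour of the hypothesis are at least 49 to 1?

4

Prior odds: 0.067 ÷ 0.933 = 67/933.
False-positive rate = 1 − 0.89 = 0.11; likelihood ratio of a positive = 0.93/0.11 = 93/11.
Target odds = 49.
Need (67/933) × (93/11)ⁿ ≥ 49, i.e. (93/11)ⁿ ≥ 45717/67.
(93/11)³ = 804357/1331 falls short of 45717/67 but (93/11)⁴ = 74805201/14641 reaches it, so n = 4.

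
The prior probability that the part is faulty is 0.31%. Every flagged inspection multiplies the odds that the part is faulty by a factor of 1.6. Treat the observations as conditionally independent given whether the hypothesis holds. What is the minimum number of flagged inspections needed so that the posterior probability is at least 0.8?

Prior odds = 0.0031/0.9969 = 31/9969.
Likelihood ratio per flagged inspection = 1.6.
Target posterior odds = 0.8/0.2 = 4.
Require 1.6ⁿ ≥ 4 ÷ (31/9969) = 39876/31.
1.6¹⁵ ≈1152.92 falls short of 39876/31 but 1.6¹⁶ ≈1844.67 reaches it, so n = 16.

16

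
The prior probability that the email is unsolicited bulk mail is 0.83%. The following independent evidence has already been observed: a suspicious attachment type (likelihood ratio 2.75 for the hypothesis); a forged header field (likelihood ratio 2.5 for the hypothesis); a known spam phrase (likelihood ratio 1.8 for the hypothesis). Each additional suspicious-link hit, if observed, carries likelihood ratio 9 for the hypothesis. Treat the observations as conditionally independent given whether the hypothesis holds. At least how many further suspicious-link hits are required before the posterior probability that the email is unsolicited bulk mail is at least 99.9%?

5

Prior odds = 0.0083/0.9917 = 83/9917.
Combined Bayes factor of the evidence already in hand = 2.75 × 2.5 × 1.8 = 12.375.
Odds after that evidence = (83/9917) × 12.375 = 8217/79336.
Target odds = 0.999/0.001 = 999.
Need 9ⁿ ≥ 999 ÷ (8217/79336) = 8806296/913.
9⁴ = 6561 falls short of 8806296/913 but 9⁵ = 59049 reaches it, so n = 5.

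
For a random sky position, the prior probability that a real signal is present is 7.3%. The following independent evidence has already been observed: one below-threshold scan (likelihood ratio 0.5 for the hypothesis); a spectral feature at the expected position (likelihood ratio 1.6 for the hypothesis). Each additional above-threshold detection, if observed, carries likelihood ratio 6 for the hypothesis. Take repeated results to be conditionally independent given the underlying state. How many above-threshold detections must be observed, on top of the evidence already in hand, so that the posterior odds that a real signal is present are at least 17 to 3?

3

Prior odds = 0.073/0.927 = 73/927.
Combined Bayes factor of the evidence already in hand = 0.5 × 1.6 = 0.8.
Odds after that evidence = (73/927) × 0.8 = 292/4635.
Target odds = 17/3.
Need 6ⁿ ≥ 17/3 ÷ (292/4635) = 26265/292.
6² = 36 falls short of 26265/292 but 6³ = 216 reaches it, so n = 3.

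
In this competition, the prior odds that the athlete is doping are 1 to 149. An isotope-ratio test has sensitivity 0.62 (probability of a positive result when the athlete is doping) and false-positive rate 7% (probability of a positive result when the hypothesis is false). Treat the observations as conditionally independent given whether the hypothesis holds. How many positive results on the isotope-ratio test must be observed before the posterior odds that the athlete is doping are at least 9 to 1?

4

Prior odds = 1/149.
Likelihood ratio of a positive result = 0.62/0.07 = 62/7.
Target odds = 9.
Need (1/149) × (62/7)ⁿ ≥ 9, i.e. (62/7)ⁿ ≥ 1341.
(62/7)³ = 238328/343 falls short of 1341 but (62/7)⁴ = 14776336/2401 reaches it, so n = 4.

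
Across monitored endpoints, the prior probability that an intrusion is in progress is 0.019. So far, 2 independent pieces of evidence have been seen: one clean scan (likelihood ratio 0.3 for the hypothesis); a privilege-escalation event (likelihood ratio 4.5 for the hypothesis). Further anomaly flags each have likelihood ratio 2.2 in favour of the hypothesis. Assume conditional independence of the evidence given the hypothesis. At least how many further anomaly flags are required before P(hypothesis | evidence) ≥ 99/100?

11

Prior odds = 0.019/0.981 = 19/981.
Combined Bayes factor of the evidence already in hand = 0.3 × 4.5 = 1.35.
Odds after that evidence = (19/981) × 1.35 = 57/2180.
Target odds = 0.99/0.01 = 99.
Need 2.2ⁿ ≥ 99 ÷ (57/2180) = 71940/19.
2.2¹⁰ ≈2655.99 falls short of 71940/19 but 2.2¹¹ ≈5843.18 reaches it, so n = 11.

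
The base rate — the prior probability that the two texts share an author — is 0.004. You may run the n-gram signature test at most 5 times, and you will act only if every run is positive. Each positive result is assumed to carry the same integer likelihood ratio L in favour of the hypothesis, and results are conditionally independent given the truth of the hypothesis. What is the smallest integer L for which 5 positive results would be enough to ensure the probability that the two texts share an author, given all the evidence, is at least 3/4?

Prior odds = 0.004/0.996 = 1/249.
Target odds = 0.75/0.25 = 3.
Need L⁵ ≥ 3 ÷ (1/249) = 747.
3⁵ = 243 < 747 ≤ 1024 = 4⁵, so L = 4.

4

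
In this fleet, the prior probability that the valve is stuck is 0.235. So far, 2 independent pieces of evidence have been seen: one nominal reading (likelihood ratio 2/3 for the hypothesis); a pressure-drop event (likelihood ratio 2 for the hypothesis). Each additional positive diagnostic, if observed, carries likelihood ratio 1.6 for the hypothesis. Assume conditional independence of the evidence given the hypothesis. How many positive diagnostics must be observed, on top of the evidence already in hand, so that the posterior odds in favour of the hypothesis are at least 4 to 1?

5

Prior odds = 0.235/0.765 = 47/153.
Combined Bayes factor of the evidence already in hand = (2/3) × 2 = 4/3.
Odds after that evidence = (47/153) × 4/3 = 188/459.
Target odds = 4.
Need 1.6ⁿ ≥ 4 ÷ (188/459) = 459/47.
1.6⁴ = 6.5536 falls short of 459/47 but 1.6⁵ = 10.48576 reaches it, so n = 5.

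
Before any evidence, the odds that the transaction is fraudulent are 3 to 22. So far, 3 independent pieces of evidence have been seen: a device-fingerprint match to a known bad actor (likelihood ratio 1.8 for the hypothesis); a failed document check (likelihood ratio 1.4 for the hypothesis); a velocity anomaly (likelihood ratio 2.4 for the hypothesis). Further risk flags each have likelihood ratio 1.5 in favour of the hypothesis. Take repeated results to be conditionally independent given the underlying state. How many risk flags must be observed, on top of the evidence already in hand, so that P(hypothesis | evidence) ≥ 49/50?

11

Prior odds = 3/22.
Combined Bayes factor of the evidence already in hand = 1.8 × 1.4 × 2.4 = 6.048.
Odds after that evidence = (3/22) × 6.048 = 1134/1375.
Target odds = 0.98/0.02 = 49.
Need 1.5ⁿ ≥ 49 ÷ (1134/1375) = 9625/162.
1.5¹⁰ = 59049/1024 falls short of 9625/162 but 1.5¹¹ = 177147/2048 reaches it, so n = 11.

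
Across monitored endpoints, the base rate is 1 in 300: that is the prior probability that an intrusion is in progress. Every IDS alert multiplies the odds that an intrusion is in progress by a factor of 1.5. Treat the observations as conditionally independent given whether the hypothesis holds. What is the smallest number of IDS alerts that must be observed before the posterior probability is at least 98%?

24

Prior odds: (1/300) ÷ (299/300) = 1/299.
Likelihood ratio per IDS alert = 1.5.
Target posterior odds = 0.98/0.02 = 49.
Need (1/299) × 1.5ⁿ ≥ 49, i.e. 1.5ⁿ ≥ 14651.
1.5²³ ≈11222.7 falls short of 14651 but 1.5²⁴ ≈16834.1 reaches it, so n = 24.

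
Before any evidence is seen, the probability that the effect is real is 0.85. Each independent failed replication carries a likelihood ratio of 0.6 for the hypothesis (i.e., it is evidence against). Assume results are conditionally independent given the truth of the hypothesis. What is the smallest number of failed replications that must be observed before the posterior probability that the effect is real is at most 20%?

7

Prior odds: 0.85 ÷ 0.15 = 17/3.
Likelihood ratio per failed replication = 0.6.
Target odds: 0.2 ÷ 0.8 = 0.25.
Need (17/3) × 0.6ⁿ ≤ 0.25, i.e. 0.6ⁿ ≤ 3/68.
0.6⁶ = 729/15625 is still above 3/68 but 0.6⁷ = 2187/78125 is at or below it, so n = 7.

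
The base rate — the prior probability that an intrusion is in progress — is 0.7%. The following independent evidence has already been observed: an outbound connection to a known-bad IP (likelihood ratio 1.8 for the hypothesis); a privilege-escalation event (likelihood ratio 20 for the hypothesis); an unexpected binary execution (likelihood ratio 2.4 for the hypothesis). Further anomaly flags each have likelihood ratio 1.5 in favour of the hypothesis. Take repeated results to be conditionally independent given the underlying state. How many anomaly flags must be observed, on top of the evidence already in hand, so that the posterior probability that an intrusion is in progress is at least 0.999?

19

Prior odds = 0.007/0.993 = 7/993.
Combined Bayes factor of the evidence already in hand = 1.8 × 20 × 2.4 = 86.4.
Odds after that evidence = (7/993) × 86.4 = 1008/1655.
Target odds = 0.999/0.001 = 999.
Need 1.5ⁿ ≥ 999 ÷ (1008/1655) = 183705/112.
1.5¹⁸ = 387420489/262144 falls short of 183705/112 but 1.5¹⁹ ≈2216.84 reaches it, so n = 19.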